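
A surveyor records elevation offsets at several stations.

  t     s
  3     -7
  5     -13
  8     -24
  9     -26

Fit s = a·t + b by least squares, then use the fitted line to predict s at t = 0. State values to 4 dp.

The normal equations are: 179·a + 25·b = -512;  25·a + 4·b = -70.
Δ = 179·4 − 25² = 91.
a = ((-512)·4 − 25·(-70))/91 = -298/91; b = (179·(-70) − 25·(-512))/91 = 270/91.
At t = 0: ŝ = (-298/91)·(0) + (270/91)·(1) = 270/91.

ŝ = 2.9670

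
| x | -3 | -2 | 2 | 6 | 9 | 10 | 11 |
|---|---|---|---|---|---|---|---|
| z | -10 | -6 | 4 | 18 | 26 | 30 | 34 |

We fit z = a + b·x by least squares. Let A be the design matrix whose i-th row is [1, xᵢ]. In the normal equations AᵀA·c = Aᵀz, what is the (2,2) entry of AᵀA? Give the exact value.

355

Row 2 ↔ basis x, column 2 ↔ basis x, so (AᵀA)_{2,2} = Σᵢ (x)·(x) = (-3)·(-3) + (-2)·(-2) + (2)·(2) + (6)·(6) + (9)·(9) + (10)·(10) + (11)·(11) = 355.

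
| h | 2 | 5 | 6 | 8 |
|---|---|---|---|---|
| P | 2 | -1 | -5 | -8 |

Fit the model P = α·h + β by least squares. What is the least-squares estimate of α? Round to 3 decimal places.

α = -1.707

The normal equations are: 129·α + 21·β = -95;  21·α + 4·β = -12.
Eliminating β: 4·(row 1) − 21·(row 2) gives 75·α = 4·(-95) − 21·(-12) = -128, so α = -128/75.
Then β = ((-12) − 21·(-128/75))/4 = 149/25.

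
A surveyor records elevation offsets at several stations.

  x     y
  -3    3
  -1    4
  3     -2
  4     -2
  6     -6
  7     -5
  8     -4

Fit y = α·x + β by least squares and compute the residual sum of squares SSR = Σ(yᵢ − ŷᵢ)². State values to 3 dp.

The normal system MᵀM·[α, β]ᵀ = Mᵀy is [[184, 24]; [24, 7]]·[α, β]ᵀ = [-130, -12]ᵀ.
Eliminating β: 7·(row 1) − 24·(row 2) gives 712·α = 7·(-130) − 24·(-12) = -622, so α = -311/356.
Then β = ((-12) − 24·(-311/356))/7 = 114/89.
Residuals: -321/356, 657/356, -235/356, 19/89, -363/178, -59/356, 152/89; SSR = 2101/178.

SSR = 11.803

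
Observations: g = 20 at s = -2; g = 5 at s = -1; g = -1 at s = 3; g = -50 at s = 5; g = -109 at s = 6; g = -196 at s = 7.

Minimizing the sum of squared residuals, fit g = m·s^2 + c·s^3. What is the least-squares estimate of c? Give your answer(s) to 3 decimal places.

The normal equations are: 4420·m + 27918·c = -14702;  27918·m + 180724·c = -97214.
Δ = 4420·180724 − 27918² = 19385356.
m = ((-14702)·180724 − 27918·(-97214))/19385356 = 14254051/4846339; c = (4420·(-97214) − 27918·(-14702))/19385356 = -4808861/4846339.

c = -0.992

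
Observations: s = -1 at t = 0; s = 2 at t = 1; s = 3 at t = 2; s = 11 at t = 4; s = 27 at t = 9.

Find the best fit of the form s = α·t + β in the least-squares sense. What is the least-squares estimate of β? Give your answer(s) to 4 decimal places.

β = -1.7165

Entries of AᵀA: Σt·t = 102, Σt = 16, Σ1 = 5.
Moment sums: Σt·s = 295, Σs = 42.
Normal equations: [[102, 16]; [16, 5]]·[α, β]ᵀ = [295, 42]ᵀ.
Eliminating β: 5·(row 1) − 16·(row 2) gives 254·α = 5·295 − 16·42 = 803, so α = 803/254.
Then β = (42 − 16·(803/254))/5 = -218/127.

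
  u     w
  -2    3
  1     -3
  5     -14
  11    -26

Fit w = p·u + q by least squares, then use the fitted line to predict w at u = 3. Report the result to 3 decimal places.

ŵ = -8.298

Compute the Gram sums: Σu·u = 151, Σu = 15, Σ1 = 4.
And Σu·w = -365, Σw = -40.
Normal equations: [[151, 15]; [15, 4]]·[p, q]ᵀ = [-365, -40]ᵀ.
det = 151·4 − 15² = 379.
p = ((-365)·4 − 15·(-40))/379 = -860/379; q = (151·(-40) − 15·(-365))/379 = -565/379.
At u = 3: ŵ = (-860/379)·(3) + (-565/379)·(1) = -3145/379.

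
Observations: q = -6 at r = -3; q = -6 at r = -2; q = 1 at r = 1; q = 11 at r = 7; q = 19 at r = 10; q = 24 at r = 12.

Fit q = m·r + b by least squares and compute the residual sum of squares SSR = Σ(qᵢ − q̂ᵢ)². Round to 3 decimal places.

SSR = 6.827

Sums needed: Σr·r = 307, Σr = 25, Σ1 = 6.
For Aᵀq: Σr·q = 586, Σq = 43.
det = 307·6 − 25² = 1217.
m = (586·6 − 25·43)/1217 = 2441/1217; b = (307·43 − 25·586)/1217 = -1449/1217.
Residuals: 1470/1217, -971/1217, 225/1217, -2251/1217, 162/1217, 1365/1217; SSR = 8308/1217.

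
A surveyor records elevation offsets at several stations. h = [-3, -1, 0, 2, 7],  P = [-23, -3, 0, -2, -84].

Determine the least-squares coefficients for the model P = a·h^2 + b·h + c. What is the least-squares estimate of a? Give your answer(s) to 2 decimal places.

a = -2.03

From the data, Σh^2·h^2 = 2499, Σh^2·h = 323, Σh^2 = 63, Σh·h = 63, Σh = 5, Σ1 = 5.
Right-hand side: Σh^2·P = -4334, Σh·P = -520, ΣP = -112.
Solving the 3×3 system (Gaussian elimination) gives a = -79303/39127, b = 80258/39127, c = 3865/3557.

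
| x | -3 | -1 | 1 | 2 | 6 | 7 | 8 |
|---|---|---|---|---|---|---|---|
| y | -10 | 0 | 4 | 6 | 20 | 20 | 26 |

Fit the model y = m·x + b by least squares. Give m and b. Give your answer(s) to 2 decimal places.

m = 3.05, b = 0.73

With design matrix M, MᵀM = [[164, 20]; [20, 7]] and Mᵀy = [514, 66]ᵀ.
Determinant 164·7 − 20² = 748.
m = (514·7 − 20·66)/748 = 67/22; b = (164·66 − 20·514)/748 = 8/11.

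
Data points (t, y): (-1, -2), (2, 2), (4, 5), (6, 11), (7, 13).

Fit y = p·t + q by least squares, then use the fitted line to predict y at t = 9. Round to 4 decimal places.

ŷ = 16.1019

The normal system MᵀM·[p, q]ᵀ = Mᵀy is [[106, 18]; [18, 5]]·[p, q]ᵀ = [183, 29]ᵀ.
Determinant 106·5 − 18² = 206.
p = (183·5 − 18·29)/206 = 393/206; q = (106·29 − 18·183)/206 = -110/103.
At t = 9: ŷ = (393/206)·(9) + (-110/103)·(1) = 3317/206.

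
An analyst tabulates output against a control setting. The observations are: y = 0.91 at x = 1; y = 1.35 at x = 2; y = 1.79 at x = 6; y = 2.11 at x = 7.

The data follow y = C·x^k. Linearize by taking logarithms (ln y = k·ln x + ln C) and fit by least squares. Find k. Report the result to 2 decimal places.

k = 0.39

Taking logs, ln y = k·ln x + ln C, so regress ln y on ln x.
Σln x = 4.4308, Σ(ln x)² = 7.4774, Σln y = 1.5347, Σln x·ln y = 2.7042.
Equations: 7.4774·k + 4.4308·ln C = 2.7042;  4.4308·k + 4·ln C = 1.5347.
Δ = 7.4774·4 − (4.4308)² = 10.2775; k = (2.7042·4 − 4.4308·1.5347)/10.2775 = 0.39083, ln C = (7.4774·1.5347 − 4.4308·2.7042)/10.2775 = -0.04925.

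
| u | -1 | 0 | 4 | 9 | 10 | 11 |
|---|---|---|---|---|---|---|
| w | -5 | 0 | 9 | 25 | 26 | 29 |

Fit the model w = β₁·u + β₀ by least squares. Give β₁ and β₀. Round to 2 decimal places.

Normal-equation sums: Σu·u = 319, Σu = 33, Σ1 = 6.
For Mᵀw: Σu·w = 845, Σw = 84.
Eliminating β₀: 6·(row 1) − 33·(row 2) gives 825·β₁ = 6·845 − 33·84 = 2298, so β₁ = 766/275.
Then β₀ = (84 − 33·(766/275))/6 = -33/25.

β₁ = 2.79, β₀ = -1.32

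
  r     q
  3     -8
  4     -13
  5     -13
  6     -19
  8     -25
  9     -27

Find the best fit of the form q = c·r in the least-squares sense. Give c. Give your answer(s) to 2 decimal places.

c = -3.02

Forming XᵀX = [[231]] and Xᵀq = [-698]ᵀ gives XᵀX·[c]ᵀ = Xᵀq.
c = (-698)/231 = -3.02165.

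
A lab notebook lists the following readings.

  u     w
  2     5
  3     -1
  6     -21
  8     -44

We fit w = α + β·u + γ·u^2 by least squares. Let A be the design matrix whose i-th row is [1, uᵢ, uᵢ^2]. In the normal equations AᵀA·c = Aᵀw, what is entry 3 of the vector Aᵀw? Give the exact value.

-3561

Entry 3 ↔ basis u^2, so (Aᵀw)_{3} = Σᵢ (u^2)·wᵢ = (4)·(5) + (9)·(-1) + (36)·(-21) + (64)·(-44) = -3561.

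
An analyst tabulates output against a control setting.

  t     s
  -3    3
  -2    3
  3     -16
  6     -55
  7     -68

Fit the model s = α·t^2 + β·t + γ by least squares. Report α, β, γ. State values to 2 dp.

The normal equations are: 3875·α + 551·β + 107·γ = -5417;  551·α + 107·β + 11·γ = -869;  107·α + 11·β + 5·γ = -133.
Inverting the 3×3 Gram matrix, [α, β, γ]ᵀ = [-3224/3297, -10663/3297, 1584/1099]ᵀ.

α = -0.98, β = -3.23, γ = 1.44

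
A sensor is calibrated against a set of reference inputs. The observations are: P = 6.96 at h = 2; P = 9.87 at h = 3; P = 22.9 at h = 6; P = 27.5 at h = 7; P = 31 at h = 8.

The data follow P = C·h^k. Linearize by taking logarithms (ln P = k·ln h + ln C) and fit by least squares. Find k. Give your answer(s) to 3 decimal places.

k = 1.112

Let Y = ln P. Fitting Y = k·ln h + ln C by least squares:
AᵀA = [[13.0084, 7.6089]; [7.6089, 5]], rhs = [23.0602, 14.1090]ᵀ  (here Σln h = 7.6089, Σ(ln h)² = 13.0084, Σln P = 14.1090, Σln h·ln P = 23.0602).
Slope k = (n·Σln h·ln P − Σln h·Σln P)/(n·Σ(ln h)² − (Σln h)²) = (5·23.0602 − 7.6089·14.1090)/7.1473 = 1.11198; ln C = (Σln P − k·Σln h)/n = 1.12962.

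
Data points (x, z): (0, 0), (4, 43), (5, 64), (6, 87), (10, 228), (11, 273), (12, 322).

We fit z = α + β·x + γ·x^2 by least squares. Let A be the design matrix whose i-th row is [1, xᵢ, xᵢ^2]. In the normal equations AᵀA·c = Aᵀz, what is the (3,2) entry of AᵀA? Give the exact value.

4464

Row 3 ↔ basis x^2, column 2 ↔ basis x, so (AᵀA)_{3,2} = Σᵢ (x^2)·(x) = (0)·(0) + (16)·(4) + (25)·(5) + (36)·(6) + (100)·(10) + (121)·(11) + (144)·(12) = 4464.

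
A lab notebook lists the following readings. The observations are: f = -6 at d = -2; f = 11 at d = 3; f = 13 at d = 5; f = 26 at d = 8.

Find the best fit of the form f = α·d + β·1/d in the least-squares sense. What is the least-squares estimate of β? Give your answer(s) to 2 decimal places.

β = 0.18

Sums needed: Σd·d = 102, Σd·1/d = 4, Σ1/d·1/d = 6001/14400.
Right-hand side: Σd·f = 318, Σ1/d·f = 751/60.
So XᵀX·[α, β]ᵀ = Xᵀf: [[102, 4]; [4, 6001/14400]]·[α, β]ᵀ = [318, 751/60]ᵀ.
Eliminating β: (6001/14400)·(row 1) − 4·(row 2) gives (63617/2400)·α = (6001/14400)·318 − 4·(751/60) = 197893/2400, so α = 197893/63617.
Then β = ((751/60) − 4·(197893/63617))/(6001/14400) = 11280/63617.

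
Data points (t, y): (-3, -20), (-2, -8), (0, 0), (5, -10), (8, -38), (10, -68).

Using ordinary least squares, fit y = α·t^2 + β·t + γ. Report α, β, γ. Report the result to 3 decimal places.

α = -0.994, β = 3.133, γ = 0.054

Compute the Gram sums: Σt^2·t^2 = 14818, Σt^2·t = 1602, Σt^2 = 202, Σt·t = 202, Σt = 18, Σ1 = 6.
Moment sums: Σt^2·y = -9694, Σt·y = -958, Σy = -144.
So MᵀM·[α, β, γ]ᵀ = Mᵀy: [[14818, 1602, 202]; [1602, 202, 18]; [202, 18, 6]]·[α, β, γ]ᵀ = [-9694, -958, -144]ᵀ.
Solving the 3×3 system (Gaussian elimination) gives α = -18123/18239, β = 114281/36478, γ = 1967/36478.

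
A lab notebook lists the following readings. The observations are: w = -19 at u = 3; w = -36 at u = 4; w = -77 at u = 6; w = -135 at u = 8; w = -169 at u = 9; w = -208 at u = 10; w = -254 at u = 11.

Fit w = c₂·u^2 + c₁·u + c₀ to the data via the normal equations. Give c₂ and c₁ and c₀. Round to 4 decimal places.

The normal system MᵀM·[c₂, c₁, c₀]ᵀ = Mᵀw is [[36931, 3879, 427]; [3879, 427, 51]; [427, 51, 7]]·[c₂, c₁, c₀]ᵀ = [-77382, -8138, -898]ᵀ.
Inverting the 3×3 Gram matrix, [c₂, c₁, c₀]ᵀ = [-12083/5889, -696/1963, -3199/5889]ᵀ.

c₂ = -2.0518, c₁ = -0.3546, c₀ = -0.5432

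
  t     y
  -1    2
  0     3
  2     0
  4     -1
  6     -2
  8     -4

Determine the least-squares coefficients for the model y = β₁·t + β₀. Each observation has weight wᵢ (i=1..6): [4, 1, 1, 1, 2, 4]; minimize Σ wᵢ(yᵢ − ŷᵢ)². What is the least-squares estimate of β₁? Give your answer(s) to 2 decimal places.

β₁ = -0.68

From the data, Σwᵢ·t·t = 352, Σwᵢ·t = 46, Σwᵢ·1 = 13.
Right-hand side: Σwᵢ·t·y = -164, Σwᵢ·y = -10.
det = 352·13 − 46² = 2460.
β₁ = ((-164)·13 − 46·(-10))/2460 = -418/615; β₀ = (352·(-10) − 46·(-164))/2460 = 1006/615.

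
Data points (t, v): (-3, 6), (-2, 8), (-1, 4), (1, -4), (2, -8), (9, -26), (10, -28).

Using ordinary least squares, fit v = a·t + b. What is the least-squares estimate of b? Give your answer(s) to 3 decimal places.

b = -0.392

Compute the Gram sums: Σt·t = 200, Σt = 16, Σ1 = 7.
For Aᵀv: Σt·v = -572, Σv = -48.
Normal equations: [[200, 16]; [16, 7]]·[a, b]ᵀ = [-572, -48]ᵀ.
Eliminating b: 7·(row 1) − 16·(row 2) gives 1144·a = 7·(-572) − 16·(-48) = -3236, so a = -809/286.
Then b = ((-48) − 16·(-809/286))/7 = -56/143.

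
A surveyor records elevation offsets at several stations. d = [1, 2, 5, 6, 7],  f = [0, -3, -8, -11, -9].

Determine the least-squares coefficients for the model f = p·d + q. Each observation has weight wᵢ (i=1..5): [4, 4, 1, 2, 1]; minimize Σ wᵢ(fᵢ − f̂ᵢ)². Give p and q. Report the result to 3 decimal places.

MᵀWM·[p, q]ᵀ = MᵀWf reads: 166·p + 36·q = -259;  36·p + 12·q = -51.
det = 166·12 − 36² = 696.
p = ((-259)·12 − 36·(-51))/696 = -53/29; q = (166·(-51) − 36·(-259))/696 = 143/116.

p = -1.828, q = 1.233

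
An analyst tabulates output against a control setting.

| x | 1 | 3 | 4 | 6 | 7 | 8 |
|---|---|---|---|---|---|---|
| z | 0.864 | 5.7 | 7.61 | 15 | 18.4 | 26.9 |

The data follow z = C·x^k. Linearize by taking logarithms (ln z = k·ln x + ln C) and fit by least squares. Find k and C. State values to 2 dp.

k = 1.60, C = 0.88

Taking logs, ln z = k·ln x + ln C, so regress ln z on ln x.
Over the data: Σln x = 8.3020, Σ(ln x)² = 14.4498, Σln z = 12.5363, Σln x·ln z = 22.0907.
Normal system: [[14.4498, 8.3020]; [8.3020, 6]]·[k, ln C]ᵀ = [22.0907, 12.5363]ᵀ.
Δ = 14.4498·6 − (8.3020)² = 17.7753; k = (22.0907·6 − 8.3020·12.5363)/17.7753 = 1.60152, ln C = (14.4498·12.5363 − 8.3020·22.0907)/17.7753 = -0.12660, so C = exp(-0.12660) = 0.88109.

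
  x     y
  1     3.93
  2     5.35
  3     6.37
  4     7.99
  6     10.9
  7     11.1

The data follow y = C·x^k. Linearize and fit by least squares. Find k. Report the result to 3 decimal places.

Taking logs, ln y = k·ln x + ln C, so regress ln y on ln x.
XᵀX = [[10.6062, 6.9157]; [6.9157, 6]], rhs = [15.0414, 11.7712]ᵀ  (here Σln x = 6.9157, Σ(ln x)² = 10.6062, Σln y = 11.7712, Σln x·ln y = 15.0414).
Solving (det = 15.8099): k = 0.55927, ln C = 1.31724.

k = 0.559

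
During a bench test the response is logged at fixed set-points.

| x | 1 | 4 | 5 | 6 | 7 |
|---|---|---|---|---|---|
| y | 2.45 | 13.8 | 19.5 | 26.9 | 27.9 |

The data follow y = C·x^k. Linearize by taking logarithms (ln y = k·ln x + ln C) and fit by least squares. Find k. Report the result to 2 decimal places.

Taking logs, ln y = k·ln x + ln C, so regress ln y on ln x.
Over the data: Σln x = 6.7334, Σ(ln x)² = 11.5091, Σln y = 13.1119, Σln x·ln y = 20.7952.
Normal system: [[11.5091, 6.7334]; [6.7334, 5]]·[k, ln C]ᵀ = [20.7952, 13.1119]ᵀ.
Slope k = (n·Σln x·ln y − Σln x·Σln y)/(n·Σ(ln x)² − (Σln x)²) = (5·20.7952 − 6.7334·13.1119)/12.2067 = 1.28520; ln C = (Σln y − k·Σln x)/n = 0.89163.

k = 1.29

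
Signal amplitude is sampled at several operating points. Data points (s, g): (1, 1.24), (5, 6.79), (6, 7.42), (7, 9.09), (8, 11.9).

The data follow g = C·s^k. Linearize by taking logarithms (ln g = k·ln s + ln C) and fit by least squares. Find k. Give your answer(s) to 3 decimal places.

k = 1.049

Linearized form: ln g = k·ln s + ln C. From the 5 transformed points,
Sums: Σln s = 7.4265, Σ(ln s)² = 13.9113, Σln g = 8.8185, Σln s·ln g = 16.1186.
Normal system: [[13.9113, 7.4265]; [7.4265, 5]]·[k, ln C]ᵀ = [16.1186, 8.8185]ᵀ.
Slope k = (n·Σln s·ln g − Σln s·Σln g)/(n·Σ(ln s)² − (Σln s)²) = (5·16.1186 − 7.4265·8.8185)/14.4030 = 1.04855; ln C = (Σln g − k·Σln s)/n = 0.20628.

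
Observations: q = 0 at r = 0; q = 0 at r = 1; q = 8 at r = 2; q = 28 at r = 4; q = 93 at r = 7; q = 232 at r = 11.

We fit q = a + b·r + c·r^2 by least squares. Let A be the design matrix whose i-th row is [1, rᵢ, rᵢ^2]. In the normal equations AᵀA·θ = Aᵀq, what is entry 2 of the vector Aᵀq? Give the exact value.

3331

Entry 2 ↔ basis r, so (Aᵀq)_{2} = Σᵢ (r)·qᵢ = (0)·(0) + (1)·(0) + (2)·(8) + (4)·(28) + (7)·(93) + (11)·(232) = 3331.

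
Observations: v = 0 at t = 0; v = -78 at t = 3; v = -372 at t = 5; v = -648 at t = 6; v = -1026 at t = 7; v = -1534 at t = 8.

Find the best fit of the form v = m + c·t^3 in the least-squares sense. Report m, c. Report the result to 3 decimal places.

m = 1.552, c = -2.999

Setting ∂/∂m … = 0 gives: 6·m + 1223·c = -3658;  1223·m + 442803·c = -1325900.
(Σ1 = 6, Σt^3 = 1223, Σt^3·t^3 = 442803, Σv = -3658, Σt^3·v = -1325900.)
Determinant 6·442803 − 1223² = 1161089.
m = ((-3658)·442803 − 1223·(-1325900))/1161089 = 1802326/1161089; c = (6·(-1325900) − 1223·(-3658))/1161089 = -3481666/1161089.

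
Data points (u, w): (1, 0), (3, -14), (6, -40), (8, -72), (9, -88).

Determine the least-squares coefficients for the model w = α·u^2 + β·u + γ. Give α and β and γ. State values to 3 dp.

α = -0.887, β = -2.034, γ = 2.076

With design matrix A, AᵀA = [[12035, 1485, 191]; [1485, 191, 27]; [191, 27, 5]] and Aᵀw = [-13302, -1650, -214]ᵀ.
Row-reducing yields α = -9362/10551, β = -7152/3517, γ = 21908/10551.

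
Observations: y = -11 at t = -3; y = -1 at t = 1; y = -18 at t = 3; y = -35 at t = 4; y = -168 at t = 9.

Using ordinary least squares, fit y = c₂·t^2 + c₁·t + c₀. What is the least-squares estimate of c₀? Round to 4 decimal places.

c₀ = 2.5698

The normal system AᵀA·[c₂, c₁, c₀]ᵀ = Aᵀy is [[6980, 794, 116]; [794, 116, 14]; [116, 14, 5]]·[c₂, c₁, c₀]ᵀ = [-14430, -1674, -233]ᵀ.
Row-reducing yields c₂ = -29686/15171, c₁ = -20443/15171, c₀ = 2999/1167.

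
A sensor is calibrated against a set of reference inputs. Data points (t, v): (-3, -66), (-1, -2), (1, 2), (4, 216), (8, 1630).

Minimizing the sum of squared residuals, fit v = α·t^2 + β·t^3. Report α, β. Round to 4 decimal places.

α = 1.5754, β = 2.9865

Forming XᵀX = [[4435, 33549]; [33549, 266971]] and Xᵀv = [107182, 850170]ᵀ gives XᵀX·[α, β]ᵀ = Xᵀv.
Eliminating β: 266971·(row 1) − 33549·(row 2) gives 58480984·α = 266971·107182 − 33549·850170 = 92132392, so α = 11516549/7310123.
Then β = (850170 − 33549·(11516549/7310123))/266971 = 21831879/7310123.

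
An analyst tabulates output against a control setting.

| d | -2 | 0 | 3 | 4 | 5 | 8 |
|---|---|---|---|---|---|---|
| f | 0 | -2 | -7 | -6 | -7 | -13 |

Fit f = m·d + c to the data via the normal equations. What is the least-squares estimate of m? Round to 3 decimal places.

With design matrix X, XᵀX = [[118, 18]; [18, 6]] and Xᵀf = [-184, -35]ᵀ.
Eliminating c: 6·(row 1) − 18·(row 2) gives 384·m = 6·(-184) − 18·(-35) = -474, so m = -79/64.
Then c = ((-35) − 18·(-79/64))/6 = -409/192.

m = -1.234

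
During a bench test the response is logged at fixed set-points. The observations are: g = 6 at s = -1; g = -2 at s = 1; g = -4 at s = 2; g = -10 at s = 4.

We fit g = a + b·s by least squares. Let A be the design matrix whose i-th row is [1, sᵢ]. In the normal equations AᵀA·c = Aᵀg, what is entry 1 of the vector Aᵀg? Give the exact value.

Entry 1 ↔ basis 1, so (Aᵀg)_{1} = Σᵢ gᵢ = (1)·(6) + (1)·(-2) + (1)·(-4) + (1)·(-10) = -10.

-10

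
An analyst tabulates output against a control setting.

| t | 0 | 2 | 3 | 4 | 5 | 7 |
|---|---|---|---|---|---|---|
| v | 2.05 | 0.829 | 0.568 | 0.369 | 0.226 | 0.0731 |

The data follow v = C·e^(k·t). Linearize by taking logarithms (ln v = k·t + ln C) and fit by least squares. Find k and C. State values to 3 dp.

With ln vᵢ as the transformed response and tᵢ as the regressor:
Σt = 21.0000, Σ(t)² = 103.0000, Σln v = -5.1354, Σt·ln v = -31.8074.
Normal system: [[103.0000, 21.0000]; [21.0000, 6]]·[k, ln C]ᵀ = [-31.8074, -5.1354]ᵀ.
Δ = 103.0000·6 − (21.0000)² = 177.0000; k = (-31.8074·6 − 21.0000·-5.1354)/177.0000 = -0.46893, ln C = (103.0000·-5.1354 − 21.0000·-31.8074)/177.0000 = 0.78534, so C = exp(0.78534) = 2.19316.

k = -0.469, C = 2.193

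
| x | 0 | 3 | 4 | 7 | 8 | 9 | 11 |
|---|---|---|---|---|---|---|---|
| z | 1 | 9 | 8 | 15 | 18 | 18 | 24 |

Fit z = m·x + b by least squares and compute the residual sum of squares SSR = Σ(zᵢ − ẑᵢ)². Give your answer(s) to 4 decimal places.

The normal system AᵀA·[m, b]ᵀ = Aᵀz is [[340, 42]; [42, 7]]·[m, b]ᵀ = [734, 93]ᵀ.
det = 340·7 − 42² = 616.
m = (734·7 − 42·93)/616 = 2; b = (340·93 − 42·734)/616 = 9/7.
Residuals: -2/7, 12/7, -9/7, -2/7, 5/7, -9/7, 5/7; SSR = 52/7.

SSR = 7.4286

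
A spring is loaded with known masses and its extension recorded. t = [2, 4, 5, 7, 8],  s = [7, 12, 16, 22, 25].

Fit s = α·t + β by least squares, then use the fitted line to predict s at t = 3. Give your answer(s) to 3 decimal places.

ŝ = 9.684

Compute the Gram sums: Σt·t = 158, Σt = 26, Σ1 = 5.
For Aᵀs: Σt·s = 496, Σs = 82.
AᵀA·[α, β]ᵀ = Aᵀs becomes [[158, 26]; [26, 5]]·[α, β]ᵀ = [496, 82]ᵀ.
Determinant 158·5 − 26² = 114.
α = (496·5 − 26·82)/114 = 58/19; β = (158·82 − 26·496)/114 = 10/19.
At t = 3: ŝ = (58/19)·(3) + (10/19)·(1) = 184/19.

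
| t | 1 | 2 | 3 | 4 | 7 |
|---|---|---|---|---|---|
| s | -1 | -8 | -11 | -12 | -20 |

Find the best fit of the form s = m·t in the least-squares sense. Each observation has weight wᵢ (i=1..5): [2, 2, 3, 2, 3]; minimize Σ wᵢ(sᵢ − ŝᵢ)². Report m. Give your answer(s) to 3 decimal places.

Normal-equation sums: Σwᵢ·t·t = 216.
And Σwᵢ·t·s = -649.
AᵀWA·[m]ᵀ = AᵀWs becomes [[216]]·[m]ᵀ = [-649]ᵀ.
Hence m = -649 / 216 ≈ -3.00463.

m = -3.005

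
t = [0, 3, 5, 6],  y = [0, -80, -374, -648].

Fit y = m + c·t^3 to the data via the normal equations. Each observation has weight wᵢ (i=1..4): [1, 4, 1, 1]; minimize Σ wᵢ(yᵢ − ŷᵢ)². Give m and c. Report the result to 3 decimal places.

m = 0.869, c = -3.002

Entries of MᵀWM: Σwᵢ·1 = 7, Σwᵢ·t^3 = 449, Σwᵢ·t^3·t^3 = 65197.
For MᵀWy: Σwᵢ·y = -1342, Σwᵢ·t^3·y = -195358.
MᵀWM·[m, c]ᵀ = MᵀWy becomes [[7, 449]; [449, 65197]]·[m, c]ᵀ = [-1342, -195358]ᵀ.
Eliminating c: 65197·(row 1) − 449·(row 2) gives 254778·m = 65197·(-1342) − 449·(-195358) = 221368, so m = 110684/127389.
Then c = ((-195358) − 449·(110684/127389))/65197 = -382474/127389.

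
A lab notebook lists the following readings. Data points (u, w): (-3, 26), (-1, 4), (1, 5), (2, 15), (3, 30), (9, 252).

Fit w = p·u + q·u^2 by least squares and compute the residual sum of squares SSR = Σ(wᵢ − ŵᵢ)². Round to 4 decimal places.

The normal equations are: 105·p + 737·q = 2311;  737·p + 6741·q = 20985.
(Σu·u = 105, Σu·u^2 = 737, Σu^2·u^2 = 6741, Σu·w = 2311, Σu^2·w = 20985.)
Eliminating q: 6741·(row 1) − 737·(row 2) gives 164636·p = 6741·2311 − 737·20985 = 112506, so p = 56253/82318.
Then q = (20985 − 737·(56253/82318))/6741 = 250109/82318.
Residuals: 29023/41159, 67708/41159, 666/521, 60914/41159, 24900/41159, -10485/41159; SSR = 306990/41159.

SSR = 7.4586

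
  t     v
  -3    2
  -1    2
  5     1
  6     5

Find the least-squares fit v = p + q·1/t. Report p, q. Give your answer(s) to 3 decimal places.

The normal equations are: 4·p + (-29/30)·q = 10;  (-29/30)·p + (1061/900)·q = -49/30.
(Σ1 = 4, Σ1/t = -29/30, Σ1/t·1/t = 1061/900, Σv = 10, Σ1/t·v = -49/30.)
Determinant 4·(1061/900) − (-29/30)² = 3403/900.
p = (10·(1061/900) − (-29/30)·(-49/30))/(3403/900) = 9189/3403; q = (4·(-49/30) − (-29/30)·10)/(3403/900) = 2820/3403.

p = 2.700, q = 0.829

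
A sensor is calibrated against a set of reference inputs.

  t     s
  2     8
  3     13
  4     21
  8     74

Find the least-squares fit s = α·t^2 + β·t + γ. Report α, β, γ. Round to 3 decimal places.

With design matrix X, XᵀX = [[4449, 611, 93]; [611, 93, 17]; [93, 17, 4]] and Xᵀs = [5221, 731, 116]ᵀ.
Row-reducing yields α = 2049/1804, β = -613/1804, γ = 331/82.

α = 1.136, β = -0.340, γ = 4.037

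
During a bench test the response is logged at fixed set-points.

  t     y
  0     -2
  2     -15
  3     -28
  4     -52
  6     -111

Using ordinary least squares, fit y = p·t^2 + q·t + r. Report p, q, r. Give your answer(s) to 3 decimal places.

p = -3.000, q = -0.200, r = -2.000

AᵀA·[p, q, r]ᵀ = Aᵀy reads: 1649·p + 315·q + 65·r = -5140;  315·p + 65·q + 15·r = -988;  65·p + 15·q + 5·r = -208.
(Σt^2·t^2 = 1649, Σt^2·t = 315, Σt^2 = 65, Σt·t = 65, Σt = 15, Σ1 = 5, Σt^2·y = -5140, Σt·y = -988, Σy = -208.)
Row-reducing yields p = -3, q = -1/5, r = -2.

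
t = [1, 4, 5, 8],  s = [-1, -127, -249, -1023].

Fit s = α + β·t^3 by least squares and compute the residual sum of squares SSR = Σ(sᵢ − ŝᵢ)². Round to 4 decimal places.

SSR = 0.0000

MᵀM·[α, β]ᵀ = Mᵀs reads: 4·α + 702·β = -1400;  702·α + 281866·β = -563030.
(Σ1 = 4, Σt^3 = 702, Σt^3·t^3 = 281866, Σs = -1400, Σt^3·s = -563030.)
Δ = 4·281866 − 702² = 634660.
α = ((-1400)·281866 − 702·(-563030))/634660 = 1; β = (4·(-563030) − 702·(-1400))/634660 = -2.
Residuals: 0, 0, 0, 0; SSR = 0.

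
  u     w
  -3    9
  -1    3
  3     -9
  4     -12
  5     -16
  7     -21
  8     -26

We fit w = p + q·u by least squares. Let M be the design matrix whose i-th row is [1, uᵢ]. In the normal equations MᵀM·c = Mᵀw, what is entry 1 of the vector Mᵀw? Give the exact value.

Entry 1 ↔ basis 1, so (Mᵀw)_{1} = Σᵢ wᵢ = (1)·(9) + (1)·(3) + (1)·(-9) + (1)·(-12) + (1)·(-16) + (1)·(-21) + (1)·(-26) = -72.

-72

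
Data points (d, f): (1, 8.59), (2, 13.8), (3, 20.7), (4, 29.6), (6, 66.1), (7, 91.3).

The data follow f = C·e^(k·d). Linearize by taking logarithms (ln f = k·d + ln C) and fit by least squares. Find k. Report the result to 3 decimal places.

Taking logs, ln f = k·d + ln C, so regress ln f on d.
AᵀA = [[115.0000, 23.0000]; [23.0000, 6]], rhs = [86.7875, 19.8985]ᵀ  (here Σd = 23.0000, Σ(d)² = 115.0000, Σln f = 19.8985, Σd·ln f = 86.7875).
Slope k = (n·Σd·ln f − Σd·Σln f)/(n·Σ(d)² − (Σd)²) = (6·86.7875 − 23.0000·19.8985)/161.0000 = 0.39167; ln C = (Σln f − k·Σd)/n = 1.81500.

k = 0.392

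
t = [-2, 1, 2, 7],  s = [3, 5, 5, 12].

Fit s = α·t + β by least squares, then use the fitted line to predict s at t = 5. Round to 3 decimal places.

Compute the Gram sums: Σt·t = 58, Σt = 8, Σ1 = 4.
For Xᵀs: Σt·s = 93, Σs = 25.
Normal equations: [[58, 8]; [8, 4]]·[α, β]ᵀ = [93, 25]ᵀ.
Determinant 58·4 − 8² = 168.
α = (93·4 − 8·25)/168 = 43/42; β = (58·25 − 8·93)/168 = 353/84.
At t = 5: ŝ = (43/42)·(5) + (353/84)·(1) = 261/28.

ŝ = 9.321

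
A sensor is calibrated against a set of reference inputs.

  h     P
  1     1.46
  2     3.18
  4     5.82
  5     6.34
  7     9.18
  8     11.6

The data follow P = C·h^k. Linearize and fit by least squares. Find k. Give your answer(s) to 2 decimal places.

Linearized form: ln P = k·ln h + ln C. From the 6 transformed points,
Σln h = 7.7142, Σ(ln h)² = 13.1032, Σln P = 9.8115, Σln h·ln P = 15.6269.
Equations: 13.1032·k + 7.7142·ln C = 15.6269;  7.7142·k + 6·ln C = 9.8115.
Δ = 13.1032·6 − (7.7142)² = 19.1098; k = (15.6269·6 − 7.7142·9.8115)/19.1098 = 0.94573, ln C = (13.1032·9.8115 − 7.7142·15.6269)/19.1098 = 0.41932.

k = 0.95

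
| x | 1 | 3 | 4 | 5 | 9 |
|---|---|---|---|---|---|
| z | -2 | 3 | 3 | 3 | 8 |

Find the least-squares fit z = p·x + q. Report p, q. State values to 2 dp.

From the data, Σx·x = 132, Σx = 22, Σ1 = 5.
And Σx·z = 106, Σz = 15.
Normal equations: [[132, 22]; [22, 5]]·[p, q]ᵀ = [106, 15]ᵀ.
Eliminating q: 5·(row 1) − 22·(row 2) gives 176·p = 5·106 − 22·15 = 200, so p = 25/22.
Then q = (15 − 22·(25/22))/5 = -2.

p = 1.14, q = -2.00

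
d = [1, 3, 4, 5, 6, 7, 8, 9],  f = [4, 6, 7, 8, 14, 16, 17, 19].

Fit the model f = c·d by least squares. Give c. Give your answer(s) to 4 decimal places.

c = 2.1103

The normal system MᵀM·[c]ᵀ = Mᵀf is [[281]]·[c]ᵀ = [593]ᵀ.
Hence c = 593 / 281 ≈ 2.11032.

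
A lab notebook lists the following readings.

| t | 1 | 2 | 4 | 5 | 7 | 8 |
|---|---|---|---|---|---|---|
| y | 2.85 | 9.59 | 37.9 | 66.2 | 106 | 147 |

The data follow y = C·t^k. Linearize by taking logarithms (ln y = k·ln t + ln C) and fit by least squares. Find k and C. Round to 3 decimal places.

Taking logs, ln y = k·ln t + ln C, so regress ln y on ln t.
AᵀA = [[13.1032, 7.7142]; [7.7142, 6]], rhs = [32.8059, 20.7895]ᵀ  (here Σln t = 7.7142, Σ(ln t)² = 13.1032, Σln y = 20.7895, Σln t·ln y = 32.8059).
Slope k = (n·Σln t·ln y − Σln t·Σln y)/(n·Σ(ln t)² − (Σln t)²) = (6·32.8059 − 7.7142·20.7895)/19.1098 = 1.90793; ln C = (Σln y − k·Σln t)/n = 1.01189, so C = exp(1.01189) = 2.75079.

k = 1.908, C = 2.751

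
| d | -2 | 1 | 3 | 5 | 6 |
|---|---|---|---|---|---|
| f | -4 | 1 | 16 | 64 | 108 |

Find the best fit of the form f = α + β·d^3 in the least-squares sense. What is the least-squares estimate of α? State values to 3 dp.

XᵀX·[α, β]ᵀ = Xᵀf reads: 5·α + 361·β = 185;  361·α + 63075·β = 31793.
(Σ1 = 5, Σd^3 = 361, Σd^3·d^3 = 63075, Σf = 185, Σd^3·f = 31793.)
Eliminating β: 63075·(row 1) − 361·(row 2) gives 185054·α = 63075·185 − 361·31793 = 191602, so α = 95801/92527.
Then β = (31793 − 361·(95801/92527))/63075 = 46090/92527.

α = 1.035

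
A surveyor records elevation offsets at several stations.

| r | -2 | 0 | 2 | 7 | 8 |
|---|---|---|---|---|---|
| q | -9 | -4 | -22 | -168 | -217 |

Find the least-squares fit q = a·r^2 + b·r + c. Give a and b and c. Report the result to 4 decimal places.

a = -2.9276, b = -3.1263, c = -3.7721

Entries of MᵀM: Σr^2·r^2 = 6529, Σr^2·r = 855, Σr^2 = 121, Σr·r = 121, Σr = 15, Σ1 = 5.
Right-hand side: Σr^2·q = -22244, Σr·q = -2938, Σq = -420.
Normal equations: [[6529, 855, 121]; [855, 121, 15]; [121, 15, 5]]·[a, b, c]ᵀ = [-22244, -2938, -420]ᵀ.
Inverting the 3×3 Gram matrix, [a, b, c]ᵀ = [-57815/19748, -61739/19748, -18623/4937]ᵀ.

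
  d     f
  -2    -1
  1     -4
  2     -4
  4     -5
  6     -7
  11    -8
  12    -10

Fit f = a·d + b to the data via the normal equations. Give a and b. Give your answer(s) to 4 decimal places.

a = -0.5631, b = -2.8366

From the data, Σd·d = 326, Σd = 34, Σ1 = 7.
Right-hand side: Σd·f = -280, Σf = -39.
So MᵀM·[a, b]ᵀ = Mᵀf: [[326, 34]; [34, 7]]·[a, b]ᵀ = [-280, -39]ᵀ.
det = 326·7 − 34² = 1126.
a = ((-280)·7 − 34·(-39))/1126 = -317/563; b = (326·(-39) − 34·(-280))/1126 = -1597/563.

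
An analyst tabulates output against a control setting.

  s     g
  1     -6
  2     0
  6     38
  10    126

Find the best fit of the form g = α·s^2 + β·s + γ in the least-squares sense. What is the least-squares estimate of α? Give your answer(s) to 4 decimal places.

α = 1.4534

Sums needed: Σs^2·s^2 = 11313, Σs^2·s = 1225, Σs^2 = 141, Σs·s = 141, Σs = 19, Σ1 = 4.
For Xᵀg: Σs^2·g = 13962, Σs·g = 1482, Σg = 158.
Normal equations: [[11313, 1225, 141]; [1225, 141, 19]; [141, 19, 4]]·[α, β, γ]ᵀ = [13962, 1482, 158]ᵀ.
Solving the 3×3 system (Gaussian elimination) gives α = 9877/6796, β = -10107/6796, γ = -15857/3398.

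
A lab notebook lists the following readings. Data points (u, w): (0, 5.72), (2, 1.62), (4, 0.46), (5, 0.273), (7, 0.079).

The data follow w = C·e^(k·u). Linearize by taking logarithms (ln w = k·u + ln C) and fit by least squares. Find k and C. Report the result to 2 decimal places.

With ln wᵢ as the transformed response and uᵢ as the regressor:
AᵀA = [[94.0000, 18.0000]; [18.0000, 5]], rhs = [-26.4008, -2.3867]ᵀ  (here Σu = 18.0000, Σ(u)² = 94.0000, Σln w = -2.3867, Σu·ln w = -26.4008).
Solving (det = 146.0000): k = -0.60988, ln C = 1.71824, so C = exp(1.71824) = 5.57470.

k = -0.61, C = 5.57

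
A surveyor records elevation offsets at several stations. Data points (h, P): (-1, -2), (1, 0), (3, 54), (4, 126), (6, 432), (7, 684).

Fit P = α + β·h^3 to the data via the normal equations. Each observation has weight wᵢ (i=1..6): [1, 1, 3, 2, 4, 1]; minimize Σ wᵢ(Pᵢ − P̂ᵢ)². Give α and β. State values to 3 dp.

The normal equations are: 12·α + 1416·β = 2824;  1416·α + 314654·β = 628364.
Determinant 12·314654 − 1416² = 1770792.
α = (2824·314654 − 1416·628364)/1770792 = -2/3; β = (12·628364 − 1416·2824)/1770792 = 2.

α = -0.667, β = 2.000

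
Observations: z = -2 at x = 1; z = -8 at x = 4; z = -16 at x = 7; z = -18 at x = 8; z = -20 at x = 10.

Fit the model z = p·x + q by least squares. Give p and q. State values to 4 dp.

p = -2.1200, q = -0.0800

MᵀM·[p, q]ᵀ = Mᵀz reads: 230·p + 30·q = -490;  30·p + 5·q = -64.
(Σx·x = 230, Σx = 30, Σ1 = 5, Σx·z = -490, Σz = -64.)
Determinant 230·5 − 30² = 250.
p = ((-490)·5 − 30·(-64))/250 = -53/25; q = (230·(-64) − 30·(-490))/250 = -2/25.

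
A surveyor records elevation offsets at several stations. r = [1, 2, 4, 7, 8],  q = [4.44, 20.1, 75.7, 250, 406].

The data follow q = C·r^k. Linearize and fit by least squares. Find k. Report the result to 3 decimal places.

With ln qᵢ as the transformed response and ln rᵢ as the regressor:
Σln r = 6.1048, Σ(ln r)² = 10.5129, Σln q = 20.3460, Σln r·ln q = 31.3123.
Equations: 10.5129·k + 6.1048·ln C = 31.3123;  6.1048·k + 5·ln C = 20.3460.
Slope k = (n·Σln r·ln q − Σln r·Σln q)/(n·Σ(ln r)² − (Σln r)²) = (5·31.3123 − 6.1048·20.3460)/15.2960 = 2.11515; ln C = (Σln q − k·Σln r)/n = 1.48669.

k = 2.115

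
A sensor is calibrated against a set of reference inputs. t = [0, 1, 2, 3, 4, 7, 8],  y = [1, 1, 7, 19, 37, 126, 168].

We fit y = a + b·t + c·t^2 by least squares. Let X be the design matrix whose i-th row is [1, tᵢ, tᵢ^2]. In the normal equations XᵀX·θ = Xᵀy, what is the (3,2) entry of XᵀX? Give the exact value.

Row 3 ↔ basis t^2, column 2 ↔ basis t, so (XᵀX)_{3,2} = Σᵢ (t^2)·(t) = (0)·(0) + (1)·(1) + (4)·(2) + (9)·(3) + (16)·(4) + (49)·(7) + (64)·(8) = 955.

955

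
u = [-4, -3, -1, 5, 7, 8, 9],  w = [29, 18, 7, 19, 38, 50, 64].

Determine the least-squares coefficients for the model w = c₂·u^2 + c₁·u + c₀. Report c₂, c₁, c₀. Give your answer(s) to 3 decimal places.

c₂ = 0.963, c₁ = -2.003, c₀ = 4.439

Sums needed: Σu^2·u^2 = 14021, Σu^2·u = 1617, Σu^2 = 245, Σu·u = 245, Σu = 21, Σ1 = 7.
Moment sums: Σu^2·w = 11354, Σu·w = 1160, Σw = 225.
Row-reducing yields c₂ = 131/136, c₁ = -1907/952, c₀ = 2113/476.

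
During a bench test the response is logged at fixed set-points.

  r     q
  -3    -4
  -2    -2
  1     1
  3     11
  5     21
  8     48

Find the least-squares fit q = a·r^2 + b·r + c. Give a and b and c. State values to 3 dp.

a = 0.490, b = 2.162, c = -0.962

The normal system XᵀX·[a, b, c]ᵀ = Xᵀq is [[4900, 630, 112]; [630, 112, 12]; [112, 12, 6]]·[a, b, c]ᵀ = [3653, 539, 75]ᵀ.
Solving the 3×3 system (Gaussian elimination) gives a = 60495/123578, b = 38167/17654, c = -16979/17654.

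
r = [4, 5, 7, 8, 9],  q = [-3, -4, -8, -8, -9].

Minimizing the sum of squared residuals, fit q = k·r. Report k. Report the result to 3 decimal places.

k = -0.991

Sums needed: Σr·r = 235.
Moment sums: Σr·q = -233.
So MᵀM·[k]ᵀ = Mᵀq: [[235]]·[k]ᵀ = [-233]ᵀ.
k = (-233)/235 = -0.991489.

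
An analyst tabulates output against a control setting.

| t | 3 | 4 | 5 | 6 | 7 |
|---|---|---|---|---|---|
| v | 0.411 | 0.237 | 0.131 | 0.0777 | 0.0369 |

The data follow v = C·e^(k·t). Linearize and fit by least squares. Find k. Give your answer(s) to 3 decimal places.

Linearized form: ln v = k·t + ln C. From the 5 transformed points,
Σt = 25.0000, Σ(t)² = 135.0000, Σln v = -10.2159, Σt·ln v = -57.0153.
Equations: 135.0000·k + 25.0000·ln C = -57.0153;  25.0000·k + 5·ln C = -10.2159.
Solving (det = 50.0000): k = -0.59360, ln C = 0.92481.

k = -0.594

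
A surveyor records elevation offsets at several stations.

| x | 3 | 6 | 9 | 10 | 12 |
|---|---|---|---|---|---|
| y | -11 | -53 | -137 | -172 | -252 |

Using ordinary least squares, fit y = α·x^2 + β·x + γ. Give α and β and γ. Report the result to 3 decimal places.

The normal equations are: 38674·α + 3700·β + 370·γ = -66592;  3700·α + 370·β + 40·γ = -6328;  370·α + 40·β + 5·γ = -625.
Inverting the 3×3 Gram matrix, [α, β, γ]ᵀ = [-191/95, 1518/475, -849/475]ᵀ.

α = -2.011, β = 3.196, γ = -1.787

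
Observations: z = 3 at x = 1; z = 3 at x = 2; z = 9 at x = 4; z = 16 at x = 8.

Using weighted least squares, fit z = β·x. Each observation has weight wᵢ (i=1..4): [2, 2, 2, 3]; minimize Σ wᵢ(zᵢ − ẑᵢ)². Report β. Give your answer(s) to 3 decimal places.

β = 2.026

Sums needed: Σwᵢ·x·x = 234.
For AᵀWz: Σwᵢ·x·z = 474.
AᵀWA·[β]ᵀ = AᵀWz becomes [[234]]·[β]ᵀ = [474]ᵀ.
Hence β = 474 / 234 ≈ 2.02564.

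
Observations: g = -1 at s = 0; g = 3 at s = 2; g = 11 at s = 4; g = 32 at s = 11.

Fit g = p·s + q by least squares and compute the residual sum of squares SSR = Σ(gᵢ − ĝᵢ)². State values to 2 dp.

SSR = 2.71

Normal-equation sums: Σs·s = 141, Σs = 17, Σ1 = 4.
Moment sums: Σs·g = 402, Σg = 45.
Normal equations: [[141, 17]; [17, 4]]·[p, q]ᵀ = [402, 45]ᵀ.
Eliminating q: 4·(row 1) − 17·(row 2) gives 275·p = 4·402 − 17·45 = 843, so p = 843/275.
Then q = (45 − 17·(843/275))/4 = -489/275.
Residuals: 214/275, -372/275, 142/275, 16/275; SSR = 744/275.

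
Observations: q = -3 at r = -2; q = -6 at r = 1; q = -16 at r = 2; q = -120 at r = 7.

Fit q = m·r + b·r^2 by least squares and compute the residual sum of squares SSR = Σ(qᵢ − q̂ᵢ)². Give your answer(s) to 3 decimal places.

The normal equations are: 58·m + 344·b = -872;  344·m + 2434·b = -5962.
(Σr·r = 58, Σr·r^2 = 344, Σr^2·r^2 = 2434, Σr·q = -872, Σr^2·q = -5962.)
Δ = 58·2434 − 344² = 22836.
m = ((-872)·2434 − 344·(-5962))/22836 = -5960/1903; b = (58·(-5962) − 344·(-872))/22836 = -3819/1903.
Residuals: -2353/1903, -149/173, -3252/1903, 491/1903; SSR = 10005/1903.

SSR = 5.257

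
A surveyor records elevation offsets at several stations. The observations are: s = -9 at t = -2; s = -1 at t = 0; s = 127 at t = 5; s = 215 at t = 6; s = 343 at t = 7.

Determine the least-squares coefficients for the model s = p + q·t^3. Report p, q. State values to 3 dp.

p = -0.470, q = 1.002

Compute the Gram sums: Σ1 = 5, Σt^3 = 676, Σt^3·t^3 = 179994.
Moment sums: Σs = 675, Σt^3·s = 180036.
So AᵀA·[p, q]ᵀ = Aᵀs: [[5, 676]; [676, 179994]]·[p, q]ᵀ = [675, 180036]ᵀ.
Eliminating q: 179994·(row 1) − 676·(row 2) gives 442994·p = 179994·675 − 676·180036 = -208386, so p = -104193/221497.
Then q = (180036 − 676·(-104193/221497))/179994 = 221940/221497.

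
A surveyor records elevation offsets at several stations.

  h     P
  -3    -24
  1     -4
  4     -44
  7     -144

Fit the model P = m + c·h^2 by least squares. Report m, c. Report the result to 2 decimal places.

m = 1.29, c = -2.95

Entries of XᵀX: Σ1 = 4, Σh^2 = 75, Σh^2·h^2 = 2739.
For XᵀP: ΣP = -216, Σh^2·P = -7980.
So XᵀX·[m, c]ᵀ = XᵀP: [[4, 75]; [75, 2739]]·[m, c]ᵀ = [-216, -7980]ᵀ.
det = 4·2739 − 75² = 5331.
m = ((-216)·2739 − 75·(-7980))/5331 = 2292/1777; c = (4·(-7980) − 75·(-216))/5331 = -5240/1777.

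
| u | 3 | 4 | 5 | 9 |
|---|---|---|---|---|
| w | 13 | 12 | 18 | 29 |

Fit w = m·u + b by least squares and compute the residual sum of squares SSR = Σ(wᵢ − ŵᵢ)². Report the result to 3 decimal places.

Sums needed: Σu·u = 131, Σu = 21, Σ1 = 4.
Moment sums: Σu·w = 438, Σw = 72.
XᵀX·[m, b]ᵀ = Xᵀw becomes [[131, 21]; [21, 4]]·[m, b]ᵀ = [438, 72]ᵀ.
Eliminating b: 4·(row 1) − 21·(row 2) gives 83·m = 4·438 − 21·72 = 240, so m = 240/83.
Then b = (72 − 21·(240/83))/4 = 234/83.
Residuals: 125/83, -198/83, 60/83, 13/83; SSR = 706/83.

SSR = 8.506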